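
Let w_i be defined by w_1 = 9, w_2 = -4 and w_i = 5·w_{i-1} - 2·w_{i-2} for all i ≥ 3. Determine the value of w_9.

-361266

Iterate the recurrence:
w_3 = -38  w_4 = -182  w_5 = -834  w_6 = -3806  w_7 = -17362  w_8 = -79198  w_9 = -361266.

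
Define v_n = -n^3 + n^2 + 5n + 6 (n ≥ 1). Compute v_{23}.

v_{23} = -1·23^3 + 1·23^2 + 5·23 + 6 = -11517.

-11517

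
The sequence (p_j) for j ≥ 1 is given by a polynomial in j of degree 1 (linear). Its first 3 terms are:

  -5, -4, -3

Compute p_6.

1st diffs: 1, 1 (constant).
So p_j = j - 6.
Evaluating at j = 6 gives p_6 = 0.

0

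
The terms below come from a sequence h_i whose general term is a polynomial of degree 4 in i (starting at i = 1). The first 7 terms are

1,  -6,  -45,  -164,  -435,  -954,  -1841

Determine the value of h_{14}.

-33474

1st diffs: -7, -39, -119, -271, -519, -887.
2nd diffs: -32, -80, -152, -248, -368.
3rd diffs: -48, -72, -96, -120.
4th diffs: -24, -24, -24 (constant).
Newton forward-difference form: h_i = 1 + (-7)·C(i-1,1) + (-32)·C(i-1,2) + (-48)·C(i-1,3) + (-24)·C(i-1,4).
At i = 14: i-1 = 13, so h_{14} = 1 - 91 - 2496 - 13728 - 17160 = -33474.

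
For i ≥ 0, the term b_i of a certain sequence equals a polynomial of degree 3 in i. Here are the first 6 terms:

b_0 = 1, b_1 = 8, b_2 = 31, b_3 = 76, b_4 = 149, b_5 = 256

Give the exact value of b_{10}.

1st diffs: 7, 23, 45, 73, 107.
2nd diffs: 16, 22, 28, 34.
3rd diffs: 6, 6, 6 (constant).
So b_i = i^3 + 5i^2 + i + 1.
Evaluating at i = 10 gives b_{10} = 1511.

1511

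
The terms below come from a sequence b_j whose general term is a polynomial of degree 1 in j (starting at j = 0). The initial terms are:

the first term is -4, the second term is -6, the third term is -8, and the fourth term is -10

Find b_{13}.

-30

1st diffs: -2, -2, -2 (constant).
So b_j = -2j - 4.
Evaluating at j = 13 gives b_{13} = -30.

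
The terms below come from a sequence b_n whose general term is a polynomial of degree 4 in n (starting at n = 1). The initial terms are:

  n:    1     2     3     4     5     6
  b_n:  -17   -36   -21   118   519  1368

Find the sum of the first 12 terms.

88588

1st diffs: -19, 15, 139, 401, 849.
2nd diffs: 34, 124, 262, 448.
3rd diffs: 90, 138, 186.
4th diffs: 48, 48 (constant).
Newton forward-difference form: b_n = -17 + (-19)·C(n-1,1) + 34·C(n-1,2) + 90·C(n-1,3) + 48·C(n-1,4).
Continuing: …, 2899, 5394, 9183, 14644, …, b_{12} = 32334.
Summing n = 1..12 (12 terms) gives 88588.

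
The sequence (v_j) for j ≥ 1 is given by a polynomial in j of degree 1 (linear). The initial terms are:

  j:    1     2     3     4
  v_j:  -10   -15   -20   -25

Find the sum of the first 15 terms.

-675

1st diffs: -5, -5, -5 (constant).
So v_j = -5j - 5.
Continuing: …, -30, -35, -40, -45, …, v_{15} = -80.
Summing j = 1..15 (15 terms) gives -675.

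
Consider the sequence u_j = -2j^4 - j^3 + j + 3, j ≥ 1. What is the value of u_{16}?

u_{16} = -2·16^4 - 1·16^3 + 1·16 + 3 = -135149.

-135149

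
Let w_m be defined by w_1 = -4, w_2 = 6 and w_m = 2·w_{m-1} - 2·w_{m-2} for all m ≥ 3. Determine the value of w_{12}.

Iterate the recurrence:
w_3 = 20; w_4 = 28; w_5 = 16; w_6 = -24; w_7 = -80; w_8 = -112; w_9 = -64; w_{10} = 96; w_{11} = 320; w_{12} = 448.

448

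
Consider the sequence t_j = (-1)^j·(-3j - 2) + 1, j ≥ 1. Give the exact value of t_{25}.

78

(-1)^25 = -1; -3j - 2 at j=25 is -77; so t_{25} = 78.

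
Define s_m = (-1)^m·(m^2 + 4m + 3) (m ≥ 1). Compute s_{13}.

-224

(-1)^13 = -1; m^2 + 4m + 3 at m=13 is 224; so s_{13} = -224.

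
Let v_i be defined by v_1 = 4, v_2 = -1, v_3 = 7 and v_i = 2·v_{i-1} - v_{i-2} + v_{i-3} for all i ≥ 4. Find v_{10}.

Compute successive terms:
v_4 = 19, v_5 = 30, v_6 = 48, v_7 = 85, v_8 = 152, v_9 = 267, v_{10} = 467.

467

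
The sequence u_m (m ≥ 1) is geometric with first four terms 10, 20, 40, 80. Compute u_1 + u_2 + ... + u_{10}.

Common ratio r = 2.
u_m = 10·2^(m-1).
S = 10·(2^10 - 1)/(2 - 1) = 10·(1024 - 1)/(1) = 10230.

10230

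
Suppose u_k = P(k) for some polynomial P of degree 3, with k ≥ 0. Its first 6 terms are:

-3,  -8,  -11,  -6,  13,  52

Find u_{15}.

1st diffs: -5, -3, 5, 19, 39.
2nd diffs: 2, 8, 14, 20.
3rd diffs: 6, 6, 6 (constant).
So u_k = k^3 - 2k^2 - 4k - 3.
Evaluating at k = 15 gives u_{15} = 2862.

2862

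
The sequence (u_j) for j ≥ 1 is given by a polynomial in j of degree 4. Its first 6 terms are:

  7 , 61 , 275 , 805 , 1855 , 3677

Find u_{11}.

36547

1st diffs: 54, 214, 530, 1050, 1822.
2nd diffs: 160, 316, 520, 772.
3rd diffs: 156, 204, 252.
4th diffs: 48, 48 (constant).
So u_j = 2j^4 + 6j^3 - 6j^2 + 5.
Evaluating at j = 11 gives u_{11} = 36547.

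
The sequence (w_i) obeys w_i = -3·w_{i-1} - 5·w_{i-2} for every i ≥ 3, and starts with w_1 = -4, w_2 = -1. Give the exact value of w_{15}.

-453577

Iterate the recurrence:
w_3 = 23;  w_4 = -64;  w_5 = 77;  …;  w_{12} = -34039;  w_{13} = 14252;  w_{14} = 127439;  w_{15} = -453577.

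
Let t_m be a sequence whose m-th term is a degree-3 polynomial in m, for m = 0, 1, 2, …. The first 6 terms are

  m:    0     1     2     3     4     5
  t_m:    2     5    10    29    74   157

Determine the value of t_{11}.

1st diffs: 3, 5, 19, 45, 83.
2nd diffs: 2, 14, 26, 38.
3rd diffs: 12, 12, 12 (constant).
Newton forward-difference form: t_m = 2 + 3·C(m,1) + 2·C(m,2) + 12·C(m,3).
At m = 11: m = 11, so t_{11} = 2 + 33 + 110 + 1980 = 2125.

2125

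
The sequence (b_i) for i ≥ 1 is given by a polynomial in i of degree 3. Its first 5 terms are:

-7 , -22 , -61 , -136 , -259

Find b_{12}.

1st diffs: -15, -39, -75, -123.
2nd diffs: -24, -36, -48.
3rd diffs: -12, -12 (constant).
Newton forward-difference form: b_i = -7 + (-15)·C(i-1,1) + (-24)·C(i-1,2) + (-12)·C(i-1,3).
At i = 12: i-1 = 11, so b_{12} = -7 - 165 - 1320 - 1980 = -3472.

-3472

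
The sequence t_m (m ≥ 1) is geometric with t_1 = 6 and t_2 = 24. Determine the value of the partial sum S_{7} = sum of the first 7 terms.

Common ratio r = 4.
t_m = 6·4^(m-1).
S = 6·(4^7 - 1)/(4 - 1) = 6·(16384 - 1)/(3) = 32766.

32766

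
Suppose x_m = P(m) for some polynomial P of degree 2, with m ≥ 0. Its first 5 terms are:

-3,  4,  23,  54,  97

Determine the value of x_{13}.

1st diffs: 7, 19, 31, 43.
2nd diffs: 12, 12, 12 (constant).
Newton forward-difference form: x_m = -3 + 7·C(m,1) + 12·C(m,2).
At m = 13: m = 13, so x_{13} = -3 + 91 + 936 = 1024.

1024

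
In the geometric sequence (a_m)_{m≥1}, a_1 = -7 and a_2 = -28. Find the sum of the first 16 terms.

-10021590355

Common ratio r = 4.
a_m = (-7)·4^(m-1).
S = (-7)·(4^16 - 1)/(4 - 1) = (-7)·(4294967296 - 1)/(3) = -10021590355.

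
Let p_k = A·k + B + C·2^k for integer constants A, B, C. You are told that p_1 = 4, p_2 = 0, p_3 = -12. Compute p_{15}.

The three given values yield: A + B + 2C = 4; 2A + B + 4C = 0; 3A + B + 8C = -12.
Subtracting the first from the second: A + 2C = -4.
Subtracting the second from the third: A + 4C = -12.
Solving: C = -4, A = 4, then B = 8.
Hence p_{15} = 4·15 + 8 + (-4)·32768 = -131004.

-131004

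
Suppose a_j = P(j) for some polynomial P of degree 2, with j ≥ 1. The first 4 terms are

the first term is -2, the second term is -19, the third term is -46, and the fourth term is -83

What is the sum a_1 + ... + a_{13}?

-4212

1st diffs: -17, -27, -37.
2nd diffs: -10, -10 (constant).
Newton forward-difference form: a_j = -2 + (-17)·C(j-1,1) + (-10)·C(j-1,2).
Continuing: …, -130, -187, -254, -331, …, a_{13} = -866.
Summing j = 1..13 (13 terms) gives -4212.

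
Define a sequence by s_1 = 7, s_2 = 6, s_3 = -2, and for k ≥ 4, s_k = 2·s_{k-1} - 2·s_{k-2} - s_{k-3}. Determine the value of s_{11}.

-232

Iterate the recurrence:
s_4 = -23;  s_5 = -48;  s_6 = -48;  s_7 = 23;  s_8 = 190;  s_9 = 382;  s_{10} = 361;  s_{11} = -232.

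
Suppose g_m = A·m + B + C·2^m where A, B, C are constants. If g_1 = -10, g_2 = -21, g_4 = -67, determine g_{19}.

At m = 1, 2, 4: A + B + 2C = -10; 2A + B + 4C = -21; 4A + B + 16C = -67.
Subtracting the first from the second: A + 2C = -11.
Subtracting the second from the third: 2A + 12C = -46.
Solving: C = -3, A = -5, then B = 1.
So g_m = -5·m + 1 + (-3)·2^m; at m=19 this is -1572958.

-1572958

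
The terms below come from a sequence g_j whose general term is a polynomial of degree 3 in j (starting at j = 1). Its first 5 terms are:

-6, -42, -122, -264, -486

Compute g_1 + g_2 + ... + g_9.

1st diffs: -36, -80, -142, -222.
2nd diffs: -44, -62, -80.
3rd diffs: -18, -18 (constant).
Newton forward-difference form: g_j = -6 + (-36)·C(j-1,1) + (-44)·C(j-1,2) + (-18)·C(j-1,3).
Continuing: -806, -1242, -1812, -2534.
Summing j = 1..9 (9 terms) gives -7314.

-7314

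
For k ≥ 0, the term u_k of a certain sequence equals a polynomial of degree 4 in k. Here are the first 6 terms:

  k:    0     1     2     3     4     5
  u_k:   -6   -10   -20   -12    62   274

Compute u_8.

2818

1st diffs: -4, -10, 8, 74, 212.
2nd diffs: -6, 18, 66, 138.
3rd diffs: 24, 48, 72.
4th diffs: 24, 24 (constant).
Newton forward-difference form: u_k = -6 + (-4)·C(k,1) + (-6)·C(k,2) + 24·C(k,3) + 24·C(k,4).
At k = 8: k = 8, so u_8 = -6 - 32 - 168 + 1344 + 1680 = 2818.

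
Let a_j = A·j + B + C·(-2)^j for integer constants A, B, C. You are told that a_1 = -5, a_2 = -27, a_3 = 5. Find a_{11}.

The three given values yield: A + B - 2C = -5; 2A + B + 4C = -27; 3A + B - 8C = 5.
Subtracting the first from the second: A + 6C = -22.
Subtracting the second from the third: A - 12C = 32.
Solving: C = -3, A = -4, then B = -7.
Hence a_{11} = -4·11 + (-7) + (-3)·(-2048) = 6093.

6093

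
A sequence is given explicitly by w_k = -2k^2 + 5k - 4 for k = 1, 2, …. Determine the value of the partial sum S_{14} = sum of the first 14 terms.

Over k = 1..14: Σk = 105, Σk² = 1015.
Total = (-2)·1015 + (5)·105 + (-4)·14 = -1561.

-1561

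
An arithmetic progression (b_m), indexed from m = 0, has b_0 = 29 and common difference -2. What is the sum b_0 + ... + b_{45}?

b_m = 29 + (m - 0)·(-2).
b_{45} = -61; S = 46·(29 + (-61))/2 = -736.

-736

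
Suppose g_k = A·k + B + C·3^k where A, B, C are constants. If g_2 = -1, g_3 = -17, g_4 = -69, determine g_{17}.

-129140125

Plug in k = 2, 3, 4: 2A + B + 9C = -1; 3A + B + 27C = -17; 4A + B + 81C = -69.
Subtracting the first from the second: A + 18C = -16.
Subtracting the second from the third: A + 54C = -52.
Solving: C = -1, A = 2, then B = 4.
Hence g_{17} = 2·17 + 4 + (-1)·129140163 = -129140125.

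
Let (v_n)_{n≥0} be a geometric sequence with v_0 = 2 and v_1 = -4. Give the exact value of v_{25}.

Common ratio r = -2.
v_n = 2·(-2)^(n-0).
v_{25} = 2·(-2)^25 = -67108864.

-67108864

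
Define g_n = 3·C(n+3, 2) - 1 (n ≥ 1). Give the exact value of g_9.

197

C(12, 2) = 66, so g_9 = 197.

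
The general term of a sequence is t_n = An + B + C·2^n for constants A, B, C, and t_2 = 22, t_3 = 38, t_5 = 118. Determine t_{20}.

The three given values yield: 2A + B + 4C = 22; 3A + B + 8C = 38; 5A + B + 32C = 118.
Subtracting the first from the second: A + 4C = 16.
Subtracting the second from the third: 2A + 24C = 80.
Solving: C = 3, A = 4, then B = 2.
So t_n = 4·n + 2 + 3·2^n; at n=20 this is 3145810.

3145810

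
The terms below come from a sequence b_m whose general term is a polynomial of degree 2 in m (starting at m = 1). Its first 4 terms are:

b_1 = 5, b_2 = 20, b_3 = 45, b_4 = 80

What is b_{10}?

500

1st diffs: 15, 25, 35.
2nd diffs: 10, 10 (constant).
Newton forward-difference form: b_m = 5 + 15·C(m-1,1) + 10·C(m-1,2).
At m = 10: m-1 = 9, so b_{10} = 5 + 135 + 360 = 500.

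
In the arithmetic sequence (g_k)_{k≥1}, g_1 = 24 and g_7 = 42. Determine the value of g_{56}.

189

Common difference d = (42 - 24) / (7 - 1) = 3.
g_k = 24 + (k - 1)·3.
g_{56} = 24 + 55·3 = 189.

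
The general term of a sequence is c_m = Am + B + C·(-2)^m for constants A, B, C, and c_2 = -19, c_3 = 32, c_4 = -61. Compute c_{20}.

Write the equations: 2A + B + 4C = -19; 3A + B - 8C = 32; 4A + B + 16C = -61.
Subtracting the first from the second: A - 12C = 51.
Subtracting the second from the third: A + 24C = -93.
Solving: C = -4, A = 3, then B = -9.
So c_m = 3·m + (-9) + (-4)·(-2)^m; at m=20 this is -4194253.

-4194253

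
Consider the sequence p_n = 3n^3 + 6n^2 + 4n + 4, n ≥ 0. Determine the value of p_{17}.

p_{17} = 3·17^3 + 6·17^2 + 4·17 + 4 = 16545.

16545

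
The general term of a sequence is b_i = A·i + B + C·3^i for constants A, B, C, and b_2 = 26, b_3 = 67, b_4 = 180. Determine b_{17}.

Write the equations: 2A + B + 9C = 26; 3A + B + 27C = 67; 4A + B + 81C = 180.
Subtracting the first from the second: A + 18C = 41.
Subtracting the second from the third: A + 54C = 113.
Solving: C = 2, A = 5, then B = -2.
Therefore b_{17} = 85 + (-2) + 2·129140163 = 258280409.

258280409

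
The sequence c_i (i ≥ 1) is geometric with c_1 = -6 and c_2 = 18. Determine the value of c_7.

-4374

Common ratio r = -3.
c_i = (-6)·(-3)^(i-1).
c_7 = (-6)·(-3)^6 = -4374.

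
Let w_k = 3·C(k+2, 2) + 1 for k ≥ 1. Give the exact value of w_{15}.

C(17, 2) = 136, so w_{15} = 409.

409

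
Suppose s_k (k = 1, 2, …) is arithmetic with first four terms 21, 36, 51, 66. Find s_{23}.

351

Common difference d = 15.
s_k = 21 + (k - 1)·15.
s_{23} = 21 + 22·15 = 351.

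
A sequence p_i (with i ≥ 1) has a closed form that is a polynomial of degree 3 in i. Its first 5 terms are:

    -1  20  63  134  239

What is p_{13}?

1st diffs: 21, 43, 71, 105.
2nd diffs: 22, 28, 34.
3rd diffs: 6, 6 (constant).
So p_i = i^3 + 5i^2 - i - 6.
Evaluating at i = 13 gives p_{13} = 3023.

3023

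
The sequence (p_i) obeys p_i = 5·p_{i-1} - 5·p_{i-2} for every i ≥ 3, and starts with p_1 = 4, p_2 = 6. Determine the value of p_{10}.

22500

Iterate the recurrence:
p_3 = 10, p_4 = 20, p_5 = 50, p_6 = 150, p_7 = 500, p_8 = 1750, p_9 = 6250, p_{10} = 22500.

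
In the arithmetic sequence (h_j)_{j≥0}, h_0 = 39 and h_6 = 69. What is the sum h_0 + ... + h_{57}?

Common difference d = (69 - 39) / (6 - 0) = 5.
h_j = 39 + (j - 0)·5.
h_{57} = 324; S = 58·(39 + 324)/2 = 10527.

10527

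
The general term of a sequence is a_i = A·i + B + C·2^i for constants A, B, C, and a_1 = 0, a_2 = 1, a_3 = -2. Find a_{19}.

Plug in i = 1, 2, 3: A + B + 2C = 0; 2A + B + 4C = 1; 3A + B + 8C = -2.
Subtracting the first from the second: A + 2C = 1.
Subtracting the second from the third: A + 4C = -3.
Solving: C = -2, A = 5, then B = -1.
So a_i = 5·i + (-1) + (-2)·2^i; at i=19 this is -1048482.

-1048482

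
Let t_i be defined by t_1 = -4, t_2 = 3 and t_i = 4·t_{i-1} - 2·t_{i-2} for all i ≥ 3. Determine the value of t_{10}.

119088

Compute successive terms:
t_3 = 20  t_4 = 74  t_5 = 256  t_6 = 876  t_7 = 2992  t_8 = 10216  t_9 = 34880  t_{10} = 119088.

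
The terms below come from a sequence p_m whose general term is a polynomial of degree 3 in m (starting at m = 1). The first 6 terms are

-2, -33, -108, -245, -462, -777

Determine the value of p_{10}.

-3377

1st diffs: -31, -75, -137, -217, -315.
2nd diffs: -44, -62, -80, -98.
3rd diffs: -18, -18, -18 (constant).
So p_m = -3m^3 - 4m^2 + 2m + 3.
Evaluating at m = 10 gives p_{10} = -3377.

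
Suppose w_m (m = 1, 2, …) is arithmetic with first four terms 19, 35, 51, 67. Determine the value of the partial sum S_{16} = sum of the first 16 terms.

Common difference d = 16.
w_m = 19 + (m - 1)·16.
w_{16} = 259; S = 16·(19 + 259)/2 = 2224.

2224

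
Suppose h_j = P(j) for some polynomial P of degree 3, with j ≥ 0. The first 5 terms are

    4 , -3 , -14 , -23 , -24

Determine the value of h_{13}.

1317

1st diffs: -7, -11, -9, -1.
2nd diffs: -4, 2, 8.
3rd diffs: 6, 6 (constant).
Newton forward-difference form: h_j = 4 + (-7)·C(j,1) + (-4)·C(j,2) + 6·C(j,3).
At j = 13: j = 13, so h_{13} = 4 - 91 - 312 + 1716 = 1317.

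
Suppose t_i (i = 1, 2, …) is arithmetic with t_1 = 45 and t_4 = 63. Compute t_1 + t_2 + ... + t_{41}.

6765

Common difference d = (63 - 45) / (4 - 1) = 6.
t_i = 45 + (i - 1)·6.
t_{41} = 285; S = 41·(45 + 285)/2 = 6765.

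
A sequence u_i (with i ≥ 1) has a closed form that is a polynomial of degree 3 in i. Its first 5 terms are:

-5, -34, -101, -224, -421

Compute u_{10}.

-3146

1st diffs: -29, -67, -123, -197.
2nd diffs: -38, -56, -74.
3rd diffs: -18, -18 (constant).
Newton forward-difference form: u_i = -5 + (-29)·C(i-1,1) + (-38)·C(i-1,2) + (-18)·C(i-1,3).
At i = 10: i-1 = 9, so u_{10} = -5 - 261 - 1368 - 1512 = -3146.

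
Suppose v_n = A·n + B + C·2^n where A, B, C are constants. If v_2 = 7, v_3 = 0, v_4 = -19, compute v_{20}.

-3145619

Plug in n = 2, 3, 4: 2A + B + 4C = 7; 3A + B + 8C = 0; 4A + B + 16C = -19.
Subtracting the first from the second: A + 4C = -7.
Subtracting the second from the third: A + 8C = -19.
Solving: C = -3, A = 5, then B = 9.
Hence v_{20} = 5·20 + 9 + (-3)·1048576 = -3145619.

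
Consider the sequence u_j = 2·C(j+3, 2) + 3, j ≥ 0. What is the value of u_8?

C(11, 2) = 55, so u_8 = 113.

113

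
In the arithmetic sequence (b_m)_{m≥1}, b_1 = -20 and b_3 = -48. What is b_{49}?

-692

Common difference d = (-48 - (-20)) / (3 - 1) = -14.
b_m = -20 + (m - 1)·(-14).
b_{49} = -20 + 48·(-14) = -692.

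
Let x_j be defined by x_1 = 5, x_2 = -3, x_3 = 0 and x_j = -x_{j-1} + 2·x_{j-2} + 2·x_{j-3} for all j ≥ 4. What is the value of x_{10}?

102

Step forward from the initial values:
x_4 = 4;  x_5 = -10;  x_6 = 18;  x_7 = -30;  x_8 = 46;  x_9 = -70;  x_{10} = 102.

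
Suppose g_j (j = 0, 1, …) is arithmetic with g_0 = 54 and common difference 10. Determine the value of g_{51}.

g_j = 54 + (j - 0)·10.
g_{51} = 54 + 51·10 = 564.

564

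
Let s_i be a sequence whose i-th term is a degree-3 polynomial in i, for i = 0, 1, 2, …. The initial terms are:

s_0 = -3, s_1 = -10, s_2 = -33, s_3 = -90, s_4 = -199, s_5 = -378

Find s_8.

-1515

1st diffs: -7, -23, -57, -109, -179.
2nd diffs: -16, -34, -52, -70.
3rd diffs: -18, -18, -18 (constant).
Newton forward-difference form: s_i = -3 + (-7)·C(i,1) + (-16)·C(i,2) + (-18)·C(i,3).
At i = 8: i = 8, so s_8 = -3 - 56 - 448 - 1008 = -1515.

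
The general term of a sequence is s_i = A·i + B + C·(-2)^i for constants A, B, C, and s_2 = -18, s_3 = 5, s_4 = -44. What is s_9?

1007

At i = 2, 3, 4: 2A + B + 4C = -18; 3A + B - 8C = 5; 4A + B + 16C = -44.
Subtracting the first from the second: A - 12C = 23.
Subtracting the second from the third: A + 24C = -49.
Solving: C = -2, A = -1, then B = -8.
Hence s_9 = -1·9 + (-8) + (-2)·(-512) = 1007.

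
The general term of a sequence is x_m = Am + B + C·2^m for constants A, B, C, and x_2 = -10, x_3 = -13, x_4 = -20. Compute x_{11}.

-2045

Write the equations: 2A + B + 4C = -10; 3A + B + 8C = -13; 4A + B + 16C = -20.
Subtracting the first from the second: A + 4C = -3.
Subtracting the second from the third: A + 8C = -7.
Solving: C = -1, A = 1, then B = -8.
Therefore x_{11} = 11 + (-8) + (-1)·2048 = -2045.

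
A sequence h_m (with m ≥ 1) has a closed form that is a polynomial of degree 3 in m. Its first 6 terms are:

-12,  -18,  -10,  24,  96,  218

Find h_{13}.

3480

1st diffs: -6, 8, 34, 72, 122.
2nd diffs: 14, 26, 38, 50.
3rd diffs: 12, 12, 12 (constant).
Newton forward-difference form: h_m = -12 + (-6)·C(m-1,1) + 14·C(m-1,2) + 12·C(m-1,3).
At m = 13: m-1 = 12, so h_{13} = -12 - 72 + 924 + 2640 = 3480.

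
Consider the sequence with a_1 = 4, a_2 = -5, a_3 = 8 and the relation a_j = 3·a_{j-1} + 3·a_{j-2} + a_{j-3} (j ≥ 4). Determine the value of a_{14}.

Step forward from the initial values:
a_4 = 13; a_5 = 58; a_6 = 221; …; a_{11} = 186268; a_{12} = 716633; a_{13} = 2757118; a_{14} = 10607521.

10607521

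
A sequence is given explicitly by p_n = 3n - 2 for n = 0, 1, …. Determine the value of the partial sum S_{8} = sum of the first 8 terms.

68

Over n = 0..7: Σn = 28.
Total = (3)·28 + (-2)·8 = 68.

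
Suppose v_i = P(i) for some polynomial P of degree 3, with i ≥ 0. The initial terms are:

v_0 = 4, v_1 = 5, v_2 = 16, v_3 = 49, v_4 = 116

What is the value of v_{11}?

2545

1st diffs: 1, 11, 33, 67.
2nd diffs: 10, 22, 34.
3rd diffs: 12, 12 (constant).
So v_i = 2i^3 - i^2 + 4.
Evaluating at i = 11 gives v_{11} = 2545.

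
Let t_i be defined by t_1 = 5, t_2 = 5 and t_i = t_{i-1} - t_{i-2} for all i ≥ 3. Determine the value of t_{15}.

Iterate the recurrence:
t_3 = 0, t_4 = -5, t_5 = -5, …, t_{12} = 0, t_{13} = 5, t_{14} = 5, t_{15} = 0.

0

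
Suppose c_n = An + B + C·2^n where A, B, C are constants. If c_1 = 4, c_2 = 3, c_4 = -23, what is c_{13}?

The three given values yield: A + B + 2C = 4; 2A + B + 4C = 3; 4A + B + 16C = -23.
Subtracting the first from the second: A + 2C = -1.
Subtracting the second from the third: 2A + 12C = -26.
Solving: C = -3, A = 5, then B = 5.
Hence c_{13} = 5·13 + 5 + (-3)·8192 = -24506.

-24506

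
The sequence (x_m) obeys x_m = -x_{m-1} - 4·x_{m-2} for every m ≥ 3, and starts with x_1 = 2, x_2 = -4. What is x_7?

92

x_3 = -4, x_4 = 20, x_5 = -4, x_6 = -76, x_7 = 92.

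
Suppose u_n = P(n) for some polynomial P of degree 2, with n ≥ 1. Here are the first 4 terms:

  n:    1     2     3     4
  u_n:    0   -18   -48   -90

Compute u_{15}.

1st diffs: -18, -30, -42.
2nd diffs: -12, -12 (constant).
So u_n = -6n^2 + 6.
Evaluating at n = 15 gives u_{15} = -1344.

-1344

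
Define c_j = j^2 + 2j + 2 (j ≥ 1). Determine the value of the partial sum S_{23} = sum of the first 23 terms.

Over j = 1..23: Σj = 276, Σj² = 4324.
Total = (1)·4324 + (2)·276 + (2)·23 = 4922.

4922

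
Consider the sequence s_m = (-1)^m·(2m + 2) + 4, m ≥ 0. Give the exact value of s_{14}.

34

(-1)^14 = 1; 2m + 2 at m=14 is 30; so s_{14} = 34.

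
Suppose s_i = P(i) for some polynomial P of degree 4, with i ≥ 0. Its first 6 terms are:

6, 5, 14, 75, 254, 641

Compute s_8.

4310

1st diffs: -1, 9, 61, 179, 387.
2nd diffs: 10, 52, 118, 208.
3rd diffs: 42, 66, 90.
4th diffs: 24, 24 (constant).
So s_i = i^4 + i^3 - 5i^2 + 2i + 6.
Evaluating at i = 8 gives s_8 = 4310.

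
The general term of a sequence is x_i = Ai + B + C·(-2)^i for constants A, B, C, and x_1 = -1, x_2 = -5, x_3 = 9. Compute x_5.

The three given values yield: A + B - 2C = -1; 2A + B + 4C = -5; 3A + B - 8C = 9.
Subtracting the first from the second: A + 6C = -4.
Subtracting the second from the third: A - 12C = 14.
Solving: C = -1, A = 2, then B = -5.
Therefore x_5 = 10 + (-5) + (-1)·(-32) = 37.

37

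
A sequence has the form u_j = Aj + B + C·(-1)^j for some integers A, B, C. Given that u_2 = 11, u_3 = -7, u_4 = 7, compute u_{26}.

-37

Write the equations: 2A + B + C = 11; 3A + B - C = -7; 4A + B + C = 7.
Subtracting the first from the second: A - 2C = -18.
Subtracting the second from the third: A + 2C = 14.
Solving: C = 8, A = -2, then B = 7.
So u_j = -2·j + 7 + 8·(-1)^j; at j=26 this is -37.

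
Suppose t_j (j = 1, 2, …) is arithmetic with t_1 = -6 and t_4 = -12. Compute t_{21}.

Common difference d = (-12 - (-6)) / (4 - 1) = -2.
t_j = -6 + (j - 1)·(-2).
t_{21} = -6 + 20·(-2) = -46.

-46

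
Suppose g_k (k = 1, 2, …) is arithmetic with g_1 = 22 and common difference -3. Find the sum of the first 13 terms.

g_k = 22 + (k - 1)·(-3).
g_{13} = -14; S = 13·(22 + (-14))/2 = 52.

52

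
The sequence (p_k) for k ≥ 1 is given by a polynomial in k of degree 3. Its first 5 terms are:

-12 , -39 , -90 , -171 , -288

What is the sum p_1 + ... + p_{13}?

1st diffs: -27, -51, -81, -117.
2nd diffs: -24, -30, -36.
3rd diffs: -6, -6 (constant).
So p_k = -k^3 - 6k^2 - 2k - 3.
Continuing: …, -447, -654, -915, -1236, …, p_{13} = -3240.
Summing k = 1..13 (13 terms) gives -13416.

-13416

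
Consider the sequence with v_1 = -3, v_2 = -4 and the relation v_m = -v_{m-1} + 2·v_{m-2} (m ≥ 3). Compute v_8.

-46

Iterate the recurrence:
v_3 = -2; v_4 = -6; v_5 = 2; v_6 = -14; v_7 = 18; v_8 = -46.
(Characteristic roots are 1 and -2.)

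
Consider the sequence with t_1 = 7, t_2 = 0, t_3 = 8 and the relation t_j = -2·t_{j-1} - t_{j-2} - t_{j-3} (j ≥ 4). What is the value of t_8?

Applying the relation repeatedly:
t_4 = -23;  t_5 = 38;  t_6 = -61;  t_7 = 107;  t_8 = -191.

-191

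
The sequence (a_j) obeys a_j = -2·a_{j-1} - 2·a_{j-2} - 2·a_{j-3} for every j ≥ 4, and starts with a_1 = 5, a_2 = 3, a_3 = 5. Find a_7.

40

a_4 = -26  a_5 = 36  a_6 = -30  a_7 = 40.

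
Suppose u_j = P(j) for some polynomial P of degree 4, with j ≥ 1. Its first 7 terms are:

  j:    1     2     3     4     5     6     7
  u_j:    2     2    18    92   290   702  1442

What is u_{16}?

1st diffs: 0, 16, 74, 198, 412, 740.
2nd diffs: 16, 58, 124, 214, 328.
3rd diffs: 42, 66, 90, 114.
4th diffs: 24, 24, 24 (constant).
So u_j = j^4 - 3j^3 + j^2 + 3j.
Evaluating at j = 16 gives u_{16} = 53552.

53552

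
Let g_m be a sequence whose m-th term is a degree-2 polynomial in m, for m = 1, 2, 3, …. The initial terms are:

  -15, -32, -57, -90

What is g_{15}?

1st diffs: -17, -25, -33.
2nd diffs: -8, -8 (constant).
So g_m = -4m^2 - 5m - 6.
Evaluating at m = 15 gives g_{15} = -981.

-981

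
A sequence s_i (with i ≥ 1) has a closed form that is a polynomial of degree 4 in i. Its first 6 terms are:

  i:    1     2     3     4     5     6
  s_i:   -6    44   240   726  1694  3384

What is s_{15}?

114444

1st diffs: 50, 196, 486, 968, 1690.
2nd diffs: 146, 290, 482, 722.
3rd diffs: 144, 192, 240.
4th diffs: 48, 48 (constant).
So s_i = 2i^4 + 4i^3 - i^2 - 5i - 6.
Evaluating at i = 15 gives s_{15} = 114444.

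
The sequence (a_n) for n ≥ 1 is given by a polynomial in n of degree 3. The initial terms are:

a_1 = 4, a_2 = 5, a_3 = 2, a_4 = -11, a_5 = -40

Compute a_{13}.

-1568

1st diffs: 1, -3, -13, -29.
2nd diffs: -4, -10, -16.
3rd diffs: -6, -6 (constant).
Newton forward-difference form: a_n = 4 + 1·C(n-1,1) + (-4)·C(n-1,2) + (-6)·C(n-1,3).
At n = 13: n-1 = 12, so a_{13} = 4 + 12 - 264 - 1320 = -1568.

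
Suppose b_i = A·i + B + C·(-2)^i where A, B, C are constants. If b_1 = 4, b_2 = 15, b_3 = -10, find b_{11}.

-4098

Plug in i = 1, 2, 3: A + B - 2C = 4; 2A + B + 4C = 15; 3A + B - 8C = -10.
Subtracting the first from the second: A + 6C = 11.
Subtracting the second from the third: A - 12C = -25.
Solving: C = 2, A = -1, then B = 9.
Hence b_{11} = -1·11 + 9 + 2·(-2048) = -4098.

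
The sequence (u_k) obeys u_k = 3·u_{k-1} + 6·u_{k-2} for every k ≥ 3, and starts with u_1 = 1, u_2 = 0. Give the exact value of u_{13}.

11659626

Compute successive terms:
u_3 = 6; u_4 = 18; u_5 = 90; …; u_{10} = 139482; u_{11} = 609930; u_{12} = 2666682; u_{13} = 11659626.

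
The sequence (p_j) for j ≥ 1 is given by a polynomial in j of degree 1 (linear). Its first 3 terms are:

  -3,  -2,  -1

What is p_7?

1st diffs: 1, 1 (constant).
So p_j = j - 4.
Evaluating at j = 7 gives p_7 = 3.

3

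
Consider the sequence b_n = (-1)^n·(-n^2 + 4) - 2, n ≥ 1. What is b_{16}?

-254

(-1)^16 = 1; -n^2 + 4 at n=16 is -252; so b_{16} = -254.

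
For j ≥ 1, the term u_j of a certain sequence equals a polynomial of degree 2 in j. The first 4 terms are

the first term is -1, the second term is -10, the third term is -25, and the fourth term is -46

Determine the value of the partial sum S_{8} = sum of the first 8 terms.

-596

1st diffs: -9, -15, -21.
2nd diffs: -6, -6 (constant).
Newton forward-difference form: u_j = -1 + (-9)·C(j-1,1) + (-6)·C(j-1,2).
Continuing: -73, -106, -145, -190.
Summing j = 1..8 (8 terms) gives -596.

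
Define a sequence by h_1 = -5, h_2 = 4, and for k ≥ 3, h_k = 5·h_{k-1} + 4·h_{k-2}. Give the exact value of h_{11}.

2790480

h_3 = 0;  h_4 = 16;  h_5 = 80;  h_6 = 464;  h_7 = 2640;  h_8 = 15056;  h_9 = 85840;  h_{10} = 489424;  h_{11} = 2790480.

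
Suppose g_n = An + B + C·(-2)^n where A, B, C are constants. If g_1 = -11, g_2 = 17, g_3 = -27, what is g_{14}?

65585

Write the equations: A + B - 2C = -11; 2A + B + 4C = 17; 3A + B - 8C = -27.
Subtracting the first from the second: A + 6C = 28.
Subtracting the second from the third: A - 12C = -44.
Solving: C = 4, A = 4, then B = -7.
Hence g_{14} = 4·14 + (-7) + 4·16384 = 65585.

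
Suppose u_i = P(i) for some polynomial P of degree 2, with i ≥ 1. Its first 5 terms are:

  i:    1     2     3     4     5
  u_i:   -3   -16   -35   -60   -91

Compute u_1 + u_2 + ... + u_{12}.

-2214

1st diffs: -13, -19, -25, -31.
2nd diffs: -6, -6, -6 (constant).
So u_i = -3i^2 - 4i + 4.
Continuing: …, -128, -171, -220, -275, …, u_{12} = -476.
Summing i = 1..12 (12 terms) gives -2214.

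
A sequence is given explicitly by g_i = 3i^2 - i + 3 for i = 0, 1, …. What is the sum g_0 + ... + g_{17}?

Over i = 0..17: Σi = 153, Σi² = 1785.
Total = (3)·1785 + (-1)·153 + (3)·18 = 5256.

5256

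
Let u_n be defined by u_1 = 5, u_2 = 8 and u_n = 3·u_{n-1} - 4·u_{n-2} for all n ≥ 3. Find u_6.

-148

Step forward from the initial values:
u_3 = 4;  u_4 = -20;  u_5 = -76;  u_6 = -148.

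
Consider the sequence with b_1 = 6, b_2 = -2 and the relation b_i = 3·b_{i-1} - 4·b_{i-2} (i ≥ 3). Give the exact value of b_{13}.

Applying the relation repeatedly:
b_3 = -30, b_4 = -82, b_5 = -126, …, b_{10} = 2062, b_{11} = -3294, b_{12} = -18130, b_{13} = -41214.

-41214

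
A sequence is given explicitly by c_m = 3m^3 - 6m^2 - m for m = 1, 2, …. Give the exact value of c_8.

c_8 = 3·8^3 - 6·8^2 - 1·8 = 1144.

1144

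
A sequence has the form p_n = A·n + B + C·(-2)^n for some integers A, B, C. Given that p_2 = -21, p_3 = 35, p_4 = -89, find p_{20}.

Plug in n = 2, 3, 4: 2A + B + 4C = -21; 3A + B - 8C = 35; 4A + B + 16C = -89.
Subtracting the first from the second: A - 12C = 56.
Subtracting the second from the third: A + 24C = -124.
Solving: C = -5, A = -4, then B = 7.
Therefore p_{20} = -80 + 7 + (-5)·1048576 = -5242953.

-5242953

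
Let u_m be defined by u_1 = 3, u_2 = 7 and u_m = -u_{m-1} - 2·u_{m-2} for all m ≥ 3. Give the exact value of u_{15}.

Step forward from the initial values:
u_3 = -13;  u_4 = -1;  u_5 = 27;  …;  u_{12} = 95;  u_{13} = -453;  u_{14} = 263;  u_{15} = 643.

643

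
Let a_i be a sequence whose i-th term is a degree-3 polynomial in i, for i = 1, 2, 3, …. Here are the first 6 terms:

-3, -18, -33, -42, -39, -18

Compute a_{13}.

1137

1st diffs: -15, -15, -9, 3, 21.
2nd diffs: 0, 6, 12, 18.
3rd diffs: 6, 6, 6 (constant).
Newton forward-difference form: a_i = -3 + (-15)·C(i-1,1) + 6·C(i-1,3).
At i = 13: i-1 = 12, so a_{13} = -3 - 180 + 1320 = 1137.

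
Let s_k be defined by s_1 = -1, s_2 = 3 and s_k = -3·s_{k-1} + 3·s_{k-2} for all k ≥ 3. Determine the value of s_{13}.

-7296561

Applying the relation repeatedly:
s_3 = -12; s_4 = 45; s_5 = -171; …; s_{10} = 133893; s_{11} = -507627; s_{12} = 1924560; s_{13} = -7296561.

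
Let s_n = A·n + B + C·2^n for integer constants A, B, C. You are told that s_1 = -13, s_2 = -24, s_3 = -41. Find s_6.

-224

The three given values yield: A + B + 2C = -13; 2A + B + 4C = -24; 3A + B + 8C = -41.
Subtracting the first from the second: A + 2C = -11.
Subtracting the second from the third: A + 4C = -17.
Solving: C = -3, A = -5, then B = -2.
So s_n = -5·n + (-2) + (-3)·2^n; at n=6 this is -224.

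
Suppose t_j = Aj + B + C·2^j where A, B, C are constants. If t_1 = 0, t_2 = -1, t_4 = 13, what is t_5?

40

The three given values yield: A + B + 2C = 0; 2A + B + 4C = -1; 4A + B + 16C = 13.
Subtracting the first from the second: A + 2C = -1.
Subtracting the second from the third: 2A + 12C = 14.
Solving: C = 2, A = -5, then B = 1.
Hence t_5 = -5·5 + 1 + 2·32 = 40.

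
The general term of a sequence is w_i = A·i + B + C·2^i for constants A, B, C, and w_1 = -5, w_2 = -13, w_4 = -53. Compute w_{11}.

Write the equations: A + B + 2C = -5; 2A + B + 4C = -13; 4A + B + 16C = -53.
Subtracting the first from the second: A + 2C = -8.
Subtracting the second from the third: 2A + 12C = -40.
Solving: C = -3, A = -2, then B = 3.
Therefore w_{11} = -22 + 3 + (-3)·2048 = -6163.

-6163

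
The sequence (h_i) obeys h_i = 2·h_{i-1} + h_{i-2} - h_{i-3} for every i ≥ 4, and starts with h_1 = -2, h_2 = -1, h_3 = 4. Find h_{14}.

33500

h_4 = 9;  h_5 = 23;  h_6 = 51;  …;  h_{11} = 2953;  h_{12} = 6635;  h_{13} = 14909;  h_{14} = 33500.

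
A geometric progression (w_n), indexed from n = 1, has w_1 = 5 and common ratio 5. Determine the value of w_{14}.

6103515625

w_n = 5·5^(n-1).
w_{14} = 5·5^13 = 6103515625.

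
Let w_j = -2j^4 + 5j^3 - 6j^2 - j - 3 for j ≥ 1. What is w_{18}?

-182757

w_{18} = -2·18^4 + 5·18^3 - 6·18^2 - 1·18 - 3 = -182757.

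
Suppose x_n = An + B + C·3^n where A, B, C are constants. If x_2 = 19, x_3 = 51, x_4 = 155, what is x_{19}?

2324522867

Write the equations: 2A + B + 9C = 19; 3A + B + 27C = 51; 4A + B + 81C = 155.
Subtracting the first from the second: A + 18C = 32.
Subtracting the second from the third: A + 54C = 104.
Solving: C = 2, A = -4, then B = 9.
Hence x_{19} = -4·19 + 9 + 2·1162261467 = 2324522867.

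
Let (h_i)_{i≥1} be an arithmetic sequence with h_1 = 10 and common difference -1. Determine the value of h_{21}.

h_i = 10 + (i - 1)·(-1).
h_{21} = 10 + 20·(-1) = -10.

-10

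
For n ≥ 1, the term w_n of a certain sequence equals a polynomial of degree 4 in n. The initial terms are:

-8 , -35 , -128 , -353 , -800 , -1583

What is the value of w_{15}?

1st diffs: -27, -93, -225, -447, -783.
2nd diffs: -66, -132, -222, -336.
3rd diffs: -66, -90, -114.
4th diffs: -24, -24 (constant).
Newton forward-difference form: w_n = -8 + (-27)·C(n-1,1) + (-66)·C(n-1,2) + (-66)·C(n-1,3) + (-24)·C(n-1,4).
At n = 15: n-1 = 14, so w_{15} = -8 - 378 - 6006 - 24024 - 24024 = -54440.

-54440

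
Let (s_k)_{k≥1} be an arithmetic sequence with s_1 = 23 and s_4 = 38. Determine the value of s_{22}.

Common difference d = (38 - 23) / (4 - 1) = 5.
s_k = 23 + (k - 1)·5.
s_{22} = 23 + 21·5 = 128.

128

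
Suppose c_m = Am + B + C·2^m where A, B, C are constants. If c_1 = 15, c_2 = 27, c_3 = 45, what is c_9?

Write the equations: A + B + 2C = 15; 2A + B + 4C = 27; 3A + B + 8C = 45.
Subtracting the first from the second: A + 2C = 12.
Subtracting the second from the third: A + 4C = 18.
Solving: C = 3, A = 6, then B = 3.
Therefore c_9 = 54 + 3 + 3·512 = 1593.

1593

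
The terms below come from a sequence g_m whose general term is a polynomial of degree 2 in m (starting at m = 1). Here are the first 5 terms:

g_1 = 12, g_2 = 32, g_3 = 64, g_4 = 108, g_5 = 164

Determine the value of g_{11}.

1st diffs: 20, 32, 44, 56.
2nd diffs: 12, 12, 12 (constant).
So g_m = 6m^2 + 2m + 4.
Evaluating at m = 11 gives g_{11} = 752.

752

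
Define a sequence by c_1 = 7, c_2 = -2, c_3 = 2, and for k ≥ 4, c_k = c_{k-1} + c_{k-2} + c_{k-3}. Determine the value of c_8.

Applying the relation repeatedly:
c_4 = 7; c_5 = 7; c_6 = 16; c_7 = 30; c_8 = 53.

53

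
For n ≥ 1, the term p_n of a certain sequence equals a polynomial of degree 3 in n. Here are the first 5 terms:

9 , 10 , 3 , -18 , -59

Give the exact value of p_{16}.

-3546

1st diffs: 1, -7, -21, -41.
2nd diffs: -8, -14, -20.
3rd diffs: -6, -6 (constant).
Newton forward-difference form: p_n = 9 + 1·C(n-1,1) + (-8)·C(n-1,2) + (-6)·C(n-1,3).
At n = 16: n-1 = 15, so p_{16} = 9 + 15 - 840 - 2730 = -3546.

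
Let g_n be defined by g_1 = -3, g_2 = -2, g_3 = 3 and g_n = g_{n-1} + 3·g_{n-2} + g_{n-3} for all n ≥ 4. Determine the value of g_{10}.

Iterate the recurrence:
g_4 = -6  g_5 = 1  g_6 = -14  g_7 = -17  g_8 = -58  g_9 = -123  g_{10} = -314.

-314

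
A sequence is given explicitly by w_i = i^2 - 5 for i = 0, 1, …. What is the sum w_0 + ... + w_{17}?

1695

Over i = 0..17: Σi = 153, Σi² = 1785.
Total = (1)·1785 + (-5)·18 = 1695.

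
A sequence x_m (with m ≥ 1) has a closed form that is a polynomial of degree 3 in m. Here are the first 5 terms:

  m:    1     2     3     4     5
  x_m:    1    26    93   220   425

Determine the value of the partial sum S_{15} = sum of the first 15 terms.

46320

1st diffs: 25, 67, 127, 205.
2nd diffs: 42, 60, 78.
3rd diffs: 18, 18 (constant).
Newton forward-difference form: x_m = 1 + 25·C(m-1,1) + 42·C(m-1,2) + 18·C(m-1,3).
Continuing: …, 726, 1141, 1688, 2385, …, x_{15} = 10725.
Summing m = 1..15 (15 terms) gives 46320.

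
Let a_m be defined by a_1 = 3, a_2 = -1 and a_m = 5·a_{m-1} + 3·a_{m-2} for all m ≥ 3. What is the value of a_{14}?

476670431

Compute successive terms:
a_3 = 4, a_4 = 17, a_5 = 97, …, a_{11} = 2801329, a_{12} = 15523232, a_{13} = 86020147, a_{14} = 476670431.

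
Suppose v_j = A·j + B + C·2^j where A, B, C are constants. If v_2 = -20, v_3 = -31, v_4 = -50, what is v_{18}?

-524348

Plug in j = 2, 3, 4: 2A + B + 4C = -20; 3A + B + 8C = -31; 4A + B + 16C = -50.
Subtracting the first from the second: A + 4C = -11.
Subtracting the second from the third: A + 8C = -19.
Solving: C = -2, A = -3, then B = -6.
Hence v_{18} = -3·18 + (-6) + (-2)·262144 = -524348.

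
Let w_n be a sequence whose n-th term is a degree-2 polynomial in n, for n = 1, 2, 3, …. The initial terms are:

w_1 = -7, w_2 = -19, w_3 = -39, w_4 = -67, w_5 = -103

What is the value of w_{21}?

-1767

1st diffs: -12, -20, -28, -36.
2nd diffs: -8, -8, -8 (constant).
Newton forward-difference form: w_n = -7 + (-12)·C(n-1,1) + (-8)·C(n-1,2).
At n = 21: n-1 = 20, so w_{21} = -7 - 240 - 1520 = -1767.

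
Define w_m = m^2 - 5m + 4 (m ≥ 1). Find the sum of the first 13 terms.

Over m = 1..13: Σm = 91, Σm² = 819.
Total = (1)·819 + (-5)·91 + (4)·13 = 416.

416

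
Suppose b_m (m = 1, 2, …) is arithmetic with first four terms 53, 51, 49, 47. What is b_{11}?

Common difference d = -2.
b_m = 53 + (m - 1)·(-2).
b_{11} = 53 + 10·(-2) = 33.

33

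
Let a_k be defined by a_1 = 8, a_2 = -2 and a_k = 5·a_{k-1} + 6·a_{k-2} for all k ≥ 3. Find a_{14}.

Iterate the recurrence:
a_3 = 38, a_4 = 178, a_5 = 1118, …, a_{11} = 51828158, a_{12} = 310968898, a_{13} = 1865813438, a_{14} = 11194880578.
(Characteristic roots are 6 and -1.)

11194880578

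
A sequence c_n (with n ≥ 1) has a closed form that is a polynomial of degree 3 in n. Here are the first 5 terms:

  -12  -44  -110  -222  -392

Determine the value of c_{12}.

1st diffs: -32, -66, -112, -170.
2nd diffs: -34, -46, -58.
3rd diffs: -12, -12 (constant).
Newton forward-difference form: c_n = -12 + (-32)·C(n-1,1) + (-34)·C(n-1,2) + (-12)·C(n-1,3).
At n = 12: n-1 = 11, so c_{12} = -12 - 352 - 1870 - 1980 = -4214.

-4214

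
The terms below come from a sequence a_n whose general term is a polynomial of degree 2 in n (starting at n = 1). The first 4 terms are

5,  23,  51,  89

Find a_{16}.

1st diffs: 18, 28, 38.
2nd diffs: 10, 10 (constant).
Newton forward-difference form: a_n = 5 + 18·C(n-1,1) + 10·C(n-1,2).
At n = 16: n-1 = 15, so a_{16} = 5 + 270 + 1050 = 1325.

1325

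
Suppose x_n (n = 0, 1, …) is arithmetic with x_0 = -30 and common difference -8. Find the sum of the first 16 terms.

x_n = -30 + (n - 0)·(-8).
x_{15} = -150; S = 16·(-30 + (-150))/2 = -1440.

-1440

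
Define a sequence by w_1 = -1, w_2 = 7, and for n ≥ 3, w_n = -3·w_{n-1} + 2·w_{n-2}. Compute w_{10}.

Applying the relation repeatedly:
w_3 = -23  w_4 = 83  w_5 = -295  w_6 = 1051  w_7 = -3743  w_8 = 13331  w_9 = -47479  w_{10} = 169099.

169099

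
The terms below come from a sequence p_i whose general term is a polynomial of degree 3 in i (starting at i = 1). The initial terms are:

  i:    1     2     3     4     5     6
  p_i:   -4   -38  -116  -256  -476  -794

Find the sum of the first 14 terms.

1st diffs: -34, -78, -140, -220, -318.
2nd diffs: -44, -62, -80, -98.
3rd diffs: -18, -18, -18 (constant).
Newton forward-difference form: p_i = -4 + (-34)·C(i-1,1) + (-44)·C(i-1,2) + (-18)·C(i-1,3).
Continuing: …, -1228, -1796, -2516, -3406, …, p_{14} = -9026.
Summing i = 1..14 (14 terms) gives -37184.

-37184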